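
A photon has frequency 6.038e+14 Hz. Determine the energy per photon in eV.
2.4971 eV

Using E = hf:

E = hf = (6.626×10⁻³⁴ J·s)(6.038e+14 Hz)
E = 2.4971 eV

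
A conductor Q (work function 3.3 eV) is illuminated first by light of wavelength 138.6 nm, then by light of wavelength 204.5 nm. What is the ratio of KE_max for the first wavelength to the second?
2.0434

Using Einstein's equation: KE_max = hc/λ - φ

For λ₁ = 138.6 nm:
E₁ = hc/λ₁ = 8.9455 eV
KE₁ = E₁ - φ = 8.9455 - 3.3 = 5.6455 eV

For λ₂ = 204.5 nm:
E₂ = hc/λ₂ = 6.0628 eV
KE₂ = E₂ - φ = 6.0628 - 3.3 = 2.7628 eV

Ratio: KE₁/KE₂ = 5.6455/2.7628 = 2.0434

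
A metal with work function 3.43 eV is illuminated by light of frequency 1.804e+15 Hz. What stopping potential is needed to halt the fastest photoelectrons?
4.0307 V

The stopping potential V_s satisfies: eV_s = KE_max

First, find KE_max using Einstein's equation:
E_photon = hf = (6.626×10⁻³⁴ J·s)(1.804e+15 Hz) = 7.4607 eV
KE_max = E_photon - φ = 7.4607 - 3.43 = 4.0307 eV

Since eV_s = KE_max:
V_s = KE_max/e = 4.0307 V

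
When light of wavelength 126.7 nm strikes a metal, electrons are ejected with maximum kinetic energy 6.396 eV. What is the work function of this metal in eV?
3.39 eV

From Einstein's photoelectric equation: KE_max = hf - φ = hc/λ - φ

Rearranging for φ:
φ = hc/λ - KE_max

Calculate photon energy:
E_photon = hc/λ = 9.7857 eV

Therefore:
φ = 9.7857 - 6.396 = 3.39 eV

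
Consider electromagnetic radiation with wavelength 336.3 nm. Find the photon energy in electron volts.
3.6867 eV

Using E = hf = hc/λ:

E = hc/λ = (6.626×10⁻³⁴ J·s)(3×10⁸ m/s) / (336.3×10⁻⁹ m)
E = 3.6867 eV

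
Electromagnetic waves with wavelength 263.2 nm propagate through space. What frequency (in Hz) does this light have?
1.1390e+15 Hz

Using the wave equation: c = fλ

Solving for frequency:
f = c/λ = (3×10⁸ m/s) / (263.2×10⁻⁹ m)
f = 1.1390e+15 Hz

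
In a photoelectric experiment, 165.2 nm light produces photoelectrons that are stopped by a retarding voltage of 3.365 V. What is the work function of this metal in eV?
4.14 eV

The stopping potential gives the maximum kinetic energy: KE_max = eV_s = 3.365 eV

From Einstein's photoelectric equation: KE_max = hc/λ - φ
Rearranging: φ = hc/λ - KE_max

Calculate photon energy:
E_photon = hc/λ = (6.626×10⁻³⁴ J·s)(3×10⁸ m/s) / (165.2×10⁻⁹ m) = 7.5051 eV

Therefore:
φ = 7.5051 - 3.365 = 4.14 eV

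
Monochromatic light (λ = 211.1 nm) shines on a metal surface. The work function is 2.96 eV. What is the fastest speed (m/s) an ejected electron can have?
1.0123e+06 m/s

First, find the maximum kinetic energy:
E_photon = hc/λ = 5.8732 eV
KE_max = E_photon - φ = 5.8732 - 2.96 = 2.9132 eV

Convert to Joules: KE_max = 2.9132 × 1.602×10⁻¹⁹ J = 4.6675e-19 J

Then use KE = ½mv² to find velocity:
v = √(2·KE/m) = √(2 × 4.6675e-19 J / 9.109e-31 kg)
v = 1.0123e+06 m/s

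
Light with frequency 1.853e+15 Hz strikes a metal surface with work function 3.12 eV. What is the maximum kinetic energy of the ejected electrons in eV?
4.5434 eV

Using Einstein's photoelectric equation: KE_max = hf - φ

First, calculate the photon energy:
E_photon = hf = (6.626×10⁻³⁴ J·s)(1.853e+15 Hz)
E_photon = 7.6634 eV

Then, the maximum kinetic energy:
KE_max = E_photon - φ = 7.6634 eV - 3.12 eV = 4.5434 eV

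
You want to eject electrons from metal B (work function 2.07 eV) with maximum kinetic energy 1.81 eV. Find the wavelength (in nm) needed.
319.55 nm

From Einstein's equation: KE_max = hc/λ - φ

Rearranging for λ:
hc/λ = KE_max + φ
λ = hc/(KE_max + φ)

Required photon energy:
E_photon = KE_max + φ = 1.81 + 2.07 = 3.88 eV

Required wavelength:
λ = hc/E_photon = (6.626×10⁻³⁴)(3×10⁸) / (3.88 × 1.602×10⁻¹⁹)
λ = 319.55 nm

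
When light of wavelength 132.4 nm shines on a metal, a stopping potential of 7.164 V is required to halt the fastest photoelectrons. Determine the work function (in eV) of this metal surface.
2.20 eV

The stopping potential gives the maximum kinetic energy: KE_max = eV_s = 7.164 eV

From Einstein's photoelectric equation: KE_max = hc/λ - φ
Rearranging: φ = hc/λ - KE_max

Calculate photon energy:
E_photon = hc/λ = (6.626×10⁻³⁴ J·s)(3×10⁸ m/s) / (132.4×10⁻⁹ m) = 9.3644 eV

Therefore:
φ = 9.3644 - 7.164 = 2.20 eV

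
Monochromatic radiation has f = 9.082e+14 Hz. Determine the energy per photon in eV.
3.7560 eV

Using E = hf:

E = hf = (6.626×10⁻³⁴ J·s)(9.082e+14 Hz)
E = 3.7560 eV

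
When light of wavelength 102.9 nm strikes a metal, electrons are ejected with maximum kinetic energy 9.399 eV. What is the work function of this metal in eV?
2.65 eV

From Einstein's photoelectric equation: KE_max = hf - φ = hc/λ - φ

Rearranging for φ:
φ = hc/λ - KE_max

Calculate photon energy:
E_photon = hc/λ = 12.0490 eV

Therefore:
φ = 12.0490 - 9.399 = 2.65 eV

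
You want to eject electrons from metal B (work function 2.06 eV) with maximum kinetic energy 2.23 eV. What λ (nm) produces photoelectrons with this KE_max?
289.01 nm

From Einstein's equation: KE_max = hc/λ - φ

Rearranging for λ:
hc/λ = KE_max + φ
λ = hc/(KE_max + φ)

Required photon energy:
E_photon = KE_max + φ = 2.23 + 2.06 = 4.29 eV

Required wavelength:
λ = hc/E_photon = (6.626×10⁻³⁴)(3×10⁸) / (4.29 × 1.602×10⁻¹⁹)
λ = 289.01 nm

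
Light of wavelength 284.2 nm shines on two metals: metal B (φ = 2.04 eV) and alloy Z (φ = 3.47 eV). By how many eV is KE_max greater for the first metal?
1.4300 eV

Using KE_max = hc/λ - φ for each metal:

Photon energy: E = hc/λ = 4.3626 eV

For metal B (φ₁ = 2.04 eV):
KE₁ = E - φ₁ = 4.3626 - 2.04 = 2.3226 eV

For alloy Z (φ₂ = 3.47 eV):
KE₂ = E - φ₂ = 4.3626 - 3.47 = 0.8926 eV

Difference:
ΔKE = KE₁ - KE₂ = 2.3226 - 0.8926 = 1.4300 eV

Note: The difference equals the difference in work functions: 3.47 - 2.04 = 1.43 eV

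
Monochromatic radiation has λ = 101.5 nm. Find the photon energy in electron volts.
12.2152 eV

Using E = hf = hc/λ:

E = hc/λ = (6.626×10⁻³⁴ J·s)(3×10⁸ m/s) / (101.5×10⁻⁹ m)
E = 12.2152 eV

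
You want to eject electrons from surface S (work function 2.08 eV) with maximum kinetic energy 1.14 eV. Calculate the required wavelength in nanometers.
385.04 nm

From Einstein's equation: KE_max = hc/λ - φ

Rearranging for λ:
hc/λ = KE_max + φ
λ = hc/(KE_max + φ)

Required photon energy:
E_photon = KE_max + φ = 1.14 + 2.08 = 3.22 eV

Required wavelength:
λ = hc/E_photon = (6.626×10⁻³⁴)(3×10⁸) / (3.22 × 1.602×10⁻¹⁹)
λ = 385.04 nm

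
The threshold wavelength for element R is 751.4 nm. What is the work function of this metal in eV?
1.65 eV

At the threshold wavelength, photon energy equals work function:
φ = hc/λ₀

Calculating:
φ = (6.626×10⁻³⁴ J·s)(3×10⁸ m/s) / (751.4×10⁻⁹ m)
φ = 1.65 eV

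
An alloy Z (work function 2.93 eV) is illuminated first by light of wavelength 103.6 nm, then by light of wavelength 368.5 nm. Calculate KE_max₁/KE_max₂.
20.7969

Using Einstein's equation: KE_max = hc/λ - φ

For λ₁ = 103.6 nm:
E₁ = hc/λ₁ = 11.9676 eV
KE₁ = E₁ - φ = 11.9676 - 2.93 = 9.0376 eV

For λ₂ = 368.5 nm:
E₂ = hc/λ₂ = 3.3646 eV
KE₂ = E₂ - φ = 3.3646 - 2.93 = 0.4346 eV

Ratio: KE₁/KE₂ = 9.0376/0.4346 = 20.7969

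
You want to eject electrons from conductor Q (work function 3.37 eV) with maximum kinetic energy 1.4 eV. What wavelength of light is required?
259.92 nm

From Einstein's equation: KE_max = hc/λ - φ

Rearranging for λ:
hc/λ = KE_max + φ
λ = hc/(KE_max + φ)

Required photon energy:
E_photon = KE_max + φ = 1.4 + 3.37 = 4.77 eV

Required wavelength:
λ = hc/E_photon = (6.626×10⁻³⁴)(3×10⁸) / (4.77 × 1.602×10⁻¹⁹)
λ = 259.92 nm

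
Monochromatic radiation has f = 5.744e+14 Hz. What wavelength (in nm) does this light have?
521.92 nm

Using the wave equation: c = fλ

Solving for wavelength:
λ = c/f = (3×10⁸ m/s) / (5.744e+14 Hz)
λ = 521.92 nm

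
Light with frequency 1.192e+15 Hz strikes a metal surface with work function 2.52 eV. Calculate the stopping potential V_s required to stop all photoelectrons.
2.4097 V

The stopping potential V_s satisfies: eV_s = KE_max

First, find KE_max using Einstein's equation:
E_photon = hf = (6.626×10⁻³⁴ J·s)(1.192e+15 Hz) = 4.9297 eV
KE_max = E_photon - φ = 4.9297 - 2.52 = 2.4097 eV

Since eV_s = KE_max:
V_s = KE_max/e = 2.4097 V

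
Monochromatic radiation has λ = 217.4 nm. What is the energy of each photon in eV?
5.7030 eV

Using E = hf = hc/λ:

E = hc/λ = (6.626×10⁻³⁴ J·s)(3×10⁸ m/s) / (217.4×10⁻⁹ m)
E = 5.7030 eV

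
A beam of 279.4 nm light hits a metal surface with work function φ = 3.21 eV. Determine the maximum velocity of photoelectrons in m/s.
6.5711e+05 m/s

First, find the maximum kinetic energy:
E_photon = hc/λ = 4.4375 eV
KE_max = E_photon - φ = 4.4375 - 3.21 = 1.2275 eV

Convert to Joules: KE_max = 1.2275 × 1.602×10⁻¹⁹ J = 1.9667e-19 J

Then use KE = ½mv² to find velocity:
v = √(2·KE/m) = √(2 × 1.9667e-19 J / 9.109e-31 kg)
v = 6.5711e+05 m/s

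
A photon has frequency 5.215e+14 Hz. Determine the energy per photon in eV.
2.1568 eV

Using E = hf:

E = hf = (6.626×10⁻³⁴ J·s)(5.215e+14 Hz)
E = 2.1568 eV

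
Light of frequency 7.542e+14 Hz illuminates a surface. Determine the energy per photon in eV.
3.1191 eV

Using E = hf:

E = hf = (6.626×10⁻³⁴ J·s)(7.542e+14 Hz)
E = 3.1191 eV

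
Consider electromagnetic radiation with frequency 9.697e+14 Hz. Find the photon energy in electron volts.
4.0104 eV

Using E = hf:

E = hf = (6.626×10⁻³⁴ J·s)(9.697e+14 Hz)
E = 4.0104 eV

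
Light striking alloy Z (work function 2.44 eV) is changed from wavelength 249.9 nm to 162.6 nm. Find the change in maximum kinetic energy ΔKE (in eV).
2.6638 eV

Using Einstein's equation: KE_max = hc/λ - φ

For λ₁ = 249.9 nm:
KE₁ = hc/λ₁ - φ = 4.9614 - 2.44 = 2.5214 eV

For λ₂ = 162.6 nm:
KE₂ = hc/λ₂ - φ = 7.6251 - 2.44 = 5.1851 eV

Change in KE:
ΔKE = KE₂ - KE₁ = 5.1851 - 2.5214 = 2.6638 eV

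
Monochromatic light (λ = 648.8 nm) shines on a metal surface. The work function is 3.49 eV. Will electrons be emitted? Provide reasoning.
No

For photoemission, the photon energy must exceed the work function.

Photon energy: E = hc/λ = 1.9110 eV
Work function: φ = 3.49 eV

Since E_photon (1.9110 eV) < φ (3.49 eV), photoemission will NOT occur.
The threshold wavelength is λ₀ = hc/φ = 355.3 nm.
Since 648.8 nm > 355.3 nm, the photons lack sufficient energy.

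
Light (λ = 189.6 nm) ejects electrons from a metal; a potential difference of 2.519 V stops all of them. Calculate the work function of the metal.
4.02 eV

The stopping potential gives the maximum kinetic energy: KE_max = eV_s = 2.519 eV

From Einstein's photoelectric equation: KE_max = hc/λ - φ
Rearranging: φ = hc/λ - KE_max

Calculate photon energy:
E_photon = hc/λ = (6.626×10⁻³⁴ J·s)(3×10⁸ m/s) / (189.6×10⁻⁹ m) = 6.5393 eV

Therefore:
φ = 6.5393 - 2.519 = 4.02 eV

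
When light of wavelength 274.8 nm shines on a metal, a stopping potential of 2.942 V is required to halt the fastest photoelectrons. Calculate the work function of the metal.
1.57 eV

The stopping potential gives the maximum kinetic energy: KE_max = eV_s = 2.942 eV

From Einstein's photoelectric equation: KE_max = hc/λ - φ
Rearranging: φ = hc/λ - KE_max

Calculate photon energy:
E_photon = hc/λ = (6.626×10⁻³⁴ J·s)(3×10⁸ m/s) / (274.8×10⁻⁹ m) = 4.5118 eV

Therefore:
φ = 4.5118 - 2.942 = 1.57 eV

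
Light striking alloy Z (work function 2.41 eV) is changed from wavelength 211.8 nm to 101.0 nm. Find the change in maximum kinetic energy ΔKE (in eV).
6.4218 eV

Using Einstein's equation: KE_max = hc/λ - φ

For λ₁ = 211.8 nm:
KE₁ = hc/λ₁ - φ = 5.8538 - 2.41 = 3.4438 eV

For λ₂ = 101.0 nm:
KE₂ = hc/λ₂ - φ = 12.2757 - 2.41 = 9.8657 eV

Change in KE:
ΔKE = KE₂ - KE₁ = 9.8657 - 3.4438 = 6.4218 eV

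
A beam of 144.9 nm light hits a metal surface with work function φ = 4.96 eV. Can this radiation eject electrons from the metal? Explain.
Yes

For photoemission, the photon energy must exceed the work function.

Photon energy: E = hc/λ = 8.5565 eV
Work function: φ = 4.96 eV

Since E_photon (8.5565 eV) > φ (4.96 eV), photoemission WILL occur.
The threshold wavelength is λ₀ = hc/φ = 250.0 nm.
Since 144.9 nm < 250.0 nm, the light has sufficient energy.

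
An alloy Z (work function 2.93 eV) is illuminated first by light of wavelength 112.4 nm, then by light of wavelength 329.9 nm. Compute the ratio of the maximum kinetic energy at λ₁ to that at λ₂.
9.7806

Using Einstein's equation: KE_max = hc/λ - φ

For λ₁ = 112.4 nm:
E₁ = hc/λ₁ = 11.0306 eV
KE₁ = E₁ - φ = 11.0306 - 2.93 = 8.1006 eV

For λ₂ = 329.9 nm:
E₂ = hc/λ₂ = 3.7582 eV
KE₂ = E₂ - φ = 3.7582 - 2.93 = 0.8282 eV

Ratio: KE₁/KE₂ = 8.1006/0.8282 = 9.7806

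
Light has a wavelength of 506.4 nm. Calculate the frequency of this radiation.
5.9201e+14 Hz

Using the wave equation: c = fλ

Solving for frequency:
f = c/λ = (3×10⁸ m/s) / (506.4×10⁻⁹ m)
f = 5.9201e+14 Hz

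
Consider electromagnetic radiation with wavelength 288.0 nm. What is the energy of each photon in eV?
4.3050 eV

Using E = hf = hc/λ:

E = hc/λ = (6.626×10⁻³⁴ J·s)(3×10⁸ m/s) / (288.0×10⁻⁹ m)
E = 4.3050 eV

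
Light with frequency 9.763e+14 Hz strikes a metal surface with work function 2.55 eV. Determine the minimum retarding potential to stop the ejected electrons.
1.4877 V

The stopping potential V_s satisfies: eV_s = KE_max

First, find KE_max using Einstein's equation:
E_photon = hf = (6.626×10⁻³⁴ J·s)(9.763e+14 Hz) = 4.0377 eV
KE_max = E_photon - φ = 4.0377 - 2.55 = 1.4877 eV

Since eV_s = KE_max:
V_s = KE_max/e = 1.4877 V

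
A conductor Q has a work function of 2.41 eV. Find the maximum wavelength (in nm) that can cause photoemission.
514.46 nm

The threshold wavelength is when the photon energy equals the work function:
hc/λ₀ = φ

Solving for λ₀:
λ₀ = hc/φ = (6.626×10⁻³⁴ J·s)(3×10⁸ m/s) / (2.41 eV × 1.602×10⁻¹⁹ J/eV)
λ₀ = 514.46 nm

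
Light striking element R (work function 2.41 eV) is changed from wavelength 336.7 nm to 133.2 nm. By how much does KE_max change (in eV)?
5.6258 eV

Using Einstein's equation: KE_max = hc/λ - φ

For λ₁ = 336.7 nm:
KE₁ = hc/λ₁ - φ = 3.6823 - 2.41 = 1.2723 eV

For λ₂ = 133.2 nm:
KE₂ = hc/λ₂ - φ = 9.3081 - 2.41 = 6.8981 eV

Change in KE:
ΔKE = KE₂ - KE₁ = 6.8981 - 1.2723 = 5.6258 eV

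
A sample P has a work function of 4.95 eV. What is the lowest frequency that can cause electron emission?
1.1969e+15 Hz

The threshold frequency is when the photon energy equals the work function:
hf₀ = φ

Solving for f₀:
f₀ = φ/h = (4.95 eV × 1.602×10⁻¹⁹ J/eV) / (6.626×10⁻³⁴ J·s)
f₀ = 1.1969e+15 Hz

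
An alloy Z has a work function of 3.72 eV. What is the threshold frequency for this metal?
8.9949e+14 Hz

The threshold frequency is when the photon energy equals the work function:
hf₀ = φ

Solving for f₀:
f₀ = φ/h = (3.72 eV × 1.602×10⁻¹⁹ J/eV) / (6.626×10⁻³⁴ J·s)
f₀ = 8.9949e+14 Hz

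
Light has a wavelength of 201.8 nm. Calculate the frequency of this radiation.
1.4856e+15 Hz

Using the wave equation: c = fλ

Solving for frequency:
f = c/λ = (3×10⁸ m/s) / (201.8×10⁻⁹ m)
f = 1.4856e+15 Hz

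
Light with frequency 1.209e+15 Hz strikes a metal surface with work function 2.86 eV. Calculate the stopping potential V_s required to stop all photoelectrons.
2.1400 V

The stopping potential V_s satisfies: eV_s = KE_max

First, find KE_max using Einstein's equation:
E_photon = hf = (6.626×10⁻³⁴ J·s)(1.209e+15 Hz) = 5.0000 eV
KE_max = E_photon - φ = 5.0000 - 2.86 = 2.1400 eV

Since eV_s = KE_max:
V_s = KE_max/e = 2.1400 V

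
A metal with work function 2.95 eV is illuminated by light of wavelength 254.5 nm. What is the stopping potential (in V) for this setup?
1.9217 V

The stopping potential V_s satisfies: eV_s = KE_max

First, find KE_max using Einstein's equation:
E_photon = hc/λ = 4.8717 eV
KE_max = E_photon - φ = 4.8717 - 2.95 = 1.9217 eV

Since eV_s = KE_max:
V_s = KE_max/e = 1.9217 V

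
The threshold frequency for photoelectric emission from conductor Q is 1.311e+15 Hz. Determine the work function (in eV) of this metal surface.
5.42 eV

At the threshold frequency, photon energy equals work function:
φ = hf₀

Calculating:
φ = (6.626×10⁻³⁴ J·s)(1.311e+15 Hz)
φ = 5.42 eV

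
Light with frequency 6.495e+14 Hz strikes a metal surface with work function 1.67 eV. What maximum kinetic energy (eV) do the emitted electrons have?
1.0161 eV

Using Einstein's photoelectric equation: KE_max = hf - φ

First, calculate the photon energy:
E_photon = hf = (6.626×10⁻³⁴ J·s)(6.495e+14 Hz)
E_photon = 2.6861 eV

Then, the maximum kinetic energy:
KE_max = E_photon - φ = 2.6861 eV - 1.67 eV = 1.0161 eV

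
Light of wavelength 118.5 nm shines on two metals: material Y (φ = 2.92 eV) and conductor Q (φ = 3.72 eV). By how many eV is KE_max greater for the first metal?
0.8000 eV

Using KE_max = hc/λ - φ for each metal:

Photon energy: E = hc/λ = 10.4628 eV

For material Y (φ₁ = 2.92 eV):
KE₁ = E - φ₁ = 10.4628 - 2.92 = 7.5428 eV

For conductor Q (φ₂ = 3.72 eV):
KE₂ = E - φ₂ = 10.4628 - 3.72 = 6.7428 eV

Difference:
ΔKE = KE₁ - KE₂ = 7.5428 - 6.7428 = 0.8000 eV

Note: The difference equals the difference in work functions: 3.72 - 2.92 = 0.80 eV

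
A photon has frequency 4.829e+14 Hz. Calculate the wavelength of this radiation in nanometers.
620.82 nm

Using the wave equation: c = fλ

Solving for wavelength:
λ = c/f = (3×10⁸ m/s) / (4.829e+14 Hz)
λ = 620.82 nm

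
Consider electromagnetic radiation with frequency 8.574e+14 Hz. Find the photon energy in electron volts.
3.5459 eV

Using E = hf:

E = hf = (6.626×10⁻³⁴ J·s)(8.574e+14 Hz)
E = 3.5459 eV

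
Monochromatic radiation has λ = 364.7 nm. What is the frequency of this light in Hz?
8.2202e+14 Hz

Using the wave equation: c = fλ

Solving for frequency:
f = c/λ = (3×10⁸ m/s) / (364.7×10⁻⁹ m)
f = 8.2202e+14 Hz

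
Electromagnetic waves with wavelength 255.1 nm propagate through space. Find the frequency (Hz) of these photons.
1.1752e+15 Hz

Using the wave equation: c = fλ

Solving for frequency:
f = c/λ = (3×10⁸ m/s) / (255.1×10⁻⁹ m)
f = 1.1752e+15 Hz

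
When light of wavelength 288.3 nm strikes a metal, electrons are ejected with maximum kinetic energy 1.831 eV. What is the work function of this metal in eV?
2.47 eV

From Einstein's photoelectric equation: KE_max = hf - φ = hc/λ - φ

Rearranging for φ:
φ = hc/λ - KE_max

Calculate photon energy:
E_photon = hc/λ = 4.3005 eV

Therefore:
φ = 4.3005 - 1.831 = 2.47 eV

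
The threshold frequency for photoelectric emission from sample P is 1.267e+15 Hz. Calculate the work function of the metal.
5.24 eV

At the threshold frequency, photon energy equals work function:
φ = hf₀

Calculating:
φ = (6.626×10⁻³⁴ J·s)(1.267e+15 Hz)
φ = 5.24 eV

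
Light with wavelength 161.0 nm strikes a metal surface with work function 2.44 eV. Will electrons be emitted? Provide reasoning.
Yes

For photoemission, the photon energy must exceed the work function.

Photon energy: E = hc/λ = 7.7009 eV
Work function: φ = 2.44 eV

Since E_photon (7.7009 eV) > φ (2.44 eV), photoemission WILL occur.
The threshold wavelength is λ₀ = hc/φ = 508.1 nm.
Since 161.0 nm < 508.1 nm, the light has sufficient energy.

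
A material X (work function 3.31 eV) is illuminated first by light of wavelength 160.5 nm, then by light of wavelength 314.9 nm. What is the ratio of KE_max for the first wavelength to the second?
7.0384

Using Einstein's equation: KE_max = hc/λ - φ

For λ₁ = 160.5 nm:
E₁ = hc/λ₁ = 7.7249 eV
KE₁ = E₁ - φ = 7.7249 - 3.31 = 4.4149 eV

For λ₂ = 314.9 nm:
E₂ = hc/λ₂ = 3.9373 eV
KE₂ = E₂ - φ = 3.9373 - 3.31 = 0.6273 eV

Ratio: KE₁/KE₂ = 4.4149/0.6273 = 7.0384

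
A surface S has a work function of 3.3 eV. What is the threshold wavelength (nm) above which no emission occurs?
375.71 nm

The threshold wavelength is when the photon energy equals the work function:
hc/λ₀ = φ

Solving for λ₀:
λ₀ = hc/φ = (6.626×10⁻³⁴ J·s)(3×10⁸ m/s) / (3.3 eV × 1.602×10⁻¹⁹ J/eV)
λ₀ = 375.71 nm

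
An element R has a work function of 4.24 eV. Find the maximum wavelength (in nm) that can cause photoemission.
292.42 nm

The threshold wavelength is when the photon energy equals the work function:
hc/λ₀ = φ

Solving for λ₀:
λ₀ = hc/φ = (6.626×10⁻³⁴ J·s)(3×10⁸ m/s) / (4.24 eV × 1.602×10⁻¹⁹ J/eV)
λ₀ = 292.42 nm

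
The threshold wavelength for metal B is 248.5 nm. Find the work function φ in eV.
4.99 eV

At the threshold wavelength, photon energy equals work function:
φ = hc/λ₀

Calculating:
φ = (6.626×10⁻³⁴ J·s)(3×10⁸ m/s) / (248.5×10⁻⁹ m)
φ = 4.99 eV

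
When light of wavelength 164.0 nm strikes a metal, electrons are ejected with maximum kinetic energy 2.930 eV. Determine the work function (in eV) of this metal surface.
4.63 eV

From Einstein's photoelectric equation: KE_max = hf - φ = hc/λ - φ

Rearranging for φ:
φ = hc/λ - KE_max

Calculate photon energy:
E_photon = hc/λ = 7.5600 eV

Therefore:
φ = 7.5600 - 2.930 = 4.63 eV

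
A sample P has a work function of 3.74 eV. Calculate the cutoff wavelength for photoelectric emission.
331.51 nm

The threshold wavelength is when the photon energy equals the work function:
hc/λ₀ = φ

Solving for λ₀:
λ₀ = hc/φ = (6.626×10⁻³⁴ J·s)(3×10⁸ m/s) / (3.74 eV × 1.602×10⁻¹⁹ J/eV)
λ₀ = 331.51 nm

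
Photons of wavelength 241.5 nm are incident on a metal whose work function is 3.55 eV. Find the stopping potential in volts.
1.5839 V

The stopping potential V_s satisfies: eV_s = KE_max

First, find KE_max using Einstein's equation:
E_photon = hc/λ = 5.1339 eV
KE_max = E_photon - φ = 5.1339 - 3.55 = 1.5839 eV

Since eV_s = KE_max:
V_s = KE_max/e = 1.5839 V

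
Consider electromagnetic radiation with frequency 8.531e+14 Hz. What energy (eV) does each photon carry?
3.5281 eV

Using E = hf:

E = hf = (6.626×10⁻³⁴ J·s)(8.531e+14 Hz)
E = 3.5281 eV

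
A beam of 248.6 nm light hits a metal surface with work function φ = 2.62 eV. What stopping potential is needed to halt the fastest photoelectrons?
2.3673 V

The stopping potential V_s satisfies: eV_s = KE_max

First, find KE_max using Einstein's equation:
E_photon = hc/λ = 4.9873 eV
KE_max = E_photon - φ = 4.9873 - 2.62 = 2.3673 eV

Since eV_s = KE_max:
V_s = KE_max/e = 2.3673 V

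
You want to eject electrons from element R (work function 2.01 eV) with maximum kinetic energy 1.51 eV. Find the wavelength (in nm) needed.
352.23 nm

From Einstein's equation: KE_max = hc/λ - φ

Rearranging for λ:
hc/λ = KE_max + φ
λ = hc/(KE_max + φ)

Required photon energy:
E_photon = KE_max + φ = 1.51 + 2.01 = 3.52 eV

Required wavelength:
λ = hc/E_photon = (6.626×10⁻³⁴)(3×10⁸) / (3.52 × 1.602×10⁻¹⁹)
λ = 352.23 nm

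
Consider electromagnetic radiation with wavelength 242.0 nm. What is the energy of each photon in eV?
5.1233 eV

Using E = hf = hc/λ:

E = hc/λ = (6.626×10⁻³⁴ J·s)(3×10⁸ m/s) / (242.0×10⁻⁹ m)
E = 5.1233 eV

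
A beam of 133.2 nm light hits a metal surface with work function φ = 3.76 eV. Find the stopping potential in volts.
5.5481 V

The stopping potential V_s satisfies: eV_s = KE_max

First, find KE_max using Einstein's equation:
E_photon = hc/λ = 9.3081 eV
KE_max = E_photon - φ = 9.3081 - 3.76 = 5.5481 eV

Since eV_s = KE_max:
V_s = KE_max/e = 5.5481 V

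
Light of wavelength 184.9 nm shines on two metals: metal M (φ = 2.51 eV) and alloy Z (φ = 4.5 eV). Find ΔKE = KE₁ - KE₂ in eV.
1.9900 eV

Using KE_max = hc/λ - φ for each metal:

Photon energy: E = hc/λ = 6.7055 eV

For metal M (φ₁ = 2.51 eV):
KE₁ = E - φ₁ = 6.7055 - 2.51 = 4.1955 eV

For alloy Z (φ₂ = 4.5 eV):
KE₂ = E - φ₂ = 6.7055 - 4.5 = 2.2055 eV

Difference:
ΔKE = KE₁ - KE₂ = 4.1955 - 2.2055 = 1.9900 eV

Note: The difference equals the difference in work functions: 4.5 - 2.51 = 1.99 eV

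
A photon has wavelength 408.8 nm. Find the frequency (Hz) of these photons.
7.3335e+14 Hz

Using the wave equation: c = fλ

Solving for frequency:
f = c/λ = (3×10⁸ m/s) / (408.8×10⁻⁹ m)
f = 7.3335e+14 Hz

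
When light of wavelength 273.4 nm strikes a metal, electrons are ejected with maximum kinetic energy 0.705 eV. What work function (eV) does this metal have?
3.83 eV

From Einstein's photoelectric equation: KE_max = hf - φ = hc/λ - φ

Rearranging for φ:
φ = hc/λ - KE_max

Calculate photon energy:
E_photon = hc/λ = 4.5349 eV

Therefore:
φ = 4.5349 - 0.705 = 3.83 eV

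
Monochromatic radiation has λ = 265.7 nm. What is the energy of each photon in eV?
4.6663 eV

Using E = hf = hc/λ:

E = hc/λ = (6.626×10⁻³⁴ J·s)(3×10⁸ m/s) / (265.7×10⁻⁹ m)
E = 4.6663 eV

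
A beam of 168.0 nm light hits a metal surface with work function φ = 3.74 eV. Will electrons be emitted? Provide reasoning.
Yes

For photoemission, the photon energy must exceed the work function.

Photon energy: E = hc/λ = 7.3800 eV
Work function: φ = 3.74 eV

Since E_photon (7.3800 eV) > φ (3.74 eV), photoemission WILL occur.
The threshold wavelength is λ₀ = hc/φ = 331.5 nm.
Since 168.0 nm < 331.5 nm, the light has sufficient energy.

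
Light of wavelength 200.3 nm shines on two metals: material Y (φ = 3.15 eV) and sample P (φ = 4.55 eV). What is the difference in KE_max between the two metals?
1.4000 eV

Using KE_max = hc/λ - φ for each metal:

Photon energy: E = hc/λ = 6.1899 eV

For material Y (φ₁ = 3.15 eV):
KE₁ = E - φ₁ = 6.1899 - 3.15 = 3.0399 eV

For sample P (φ₂ = 4.55 eV):
KE₂ = E - φ₂ = 6.1899 - 4.55 = 1.6399 eV

Difference:
ΔKE = KE₁ - KE₂ = 3.0399 - 1.6399 = 1.4000 eV

Note: The difference equals the difference in work functions: 4.55 - 3.15 = 1.40 eV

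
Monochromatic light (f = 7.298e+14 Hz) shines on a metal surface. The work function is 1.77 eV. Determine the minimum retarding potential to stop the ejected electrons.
1.2482 V

The stopping potential V_s satisfies: eV_s = KE_max

First, find KE_max using Einstein's equation:
E_photon = hf = (6.626×10⁻³⁴ J·s)(7.298e+14 Hz) = 3.0182 eV
KE_max = E_photon - φ = 3.0182 - 1.77 = 1.2482 eV

Since eV_s = KE_max:
V_s = KE_max/e = 1.2482 V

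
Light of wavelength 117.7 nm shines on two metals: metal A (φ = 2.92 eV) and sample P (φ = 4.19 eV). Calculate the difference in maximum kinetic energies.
1.2700 eV

Using KE_max = hc/λ - φ for each metal:

Photon energy: E = hc/λ = 10.5339 eV

For metal A (φ₁ = 2.92 eV):
KE₁ = E - φ₁ = 10.5339 - 2.92 = 7.6139 eV

For sample P (φ₂ = 4.19 eV):
KE₂ = E - φ₂ = 10.5339 - 4.19 = 6.3439 eV

Difference:
ΔKE = KE₁ - KE₂ = 7.6139 - 6.3439 = 1.2700 eV

Note: The difference equals the difference in work functions: 4.19 - 2.92 = 1.27 eV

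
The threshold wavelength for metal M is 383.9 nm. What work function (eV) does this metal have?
3.23 eV

At the threshold wavelength, photon energy equals work function:
φ = hc/λ₀

Calculating:
φ = (6.626×10⁻³⁴ J·s)(3×10⁸ m/s) / (383.9×10⁻⁹ m)
φ = 3.23 eV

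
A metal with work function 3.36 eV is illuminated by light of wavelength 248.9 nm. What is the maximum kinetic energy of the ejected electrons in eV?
1.6213 eV

Using Einstein's photoelectric equation: KE_max = hf - φ = hc/λ - φ

First, calculate the photon energy:
E_photon = hc/λ = (6.626×10⁻³⁴ J·s)(3×10⁸ m/s) / (248.9×10⁻⁹ m)
E_photon = 4.9813 eV

Then, the maximum kinetic energy:
KE_max = E_photon - φ = 4.9813 eV - 3.36 eV = 1.6213 eV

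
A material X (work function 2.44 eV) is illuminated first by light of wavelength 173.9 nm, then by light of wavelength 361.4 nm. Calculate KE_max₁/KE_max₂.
4.7338

Using Einstein's equation: KE_max = hc/λ - φ

For λ₁ = 173.9 nm:
E₁ = hc/λ₁ = 7.1296 eV
KE₁ = E₁ - φ = 7.1296 - 2.44 = 4.6896 eV

For λ₂ = 361.4 nm:
E₂ = hc/λ₂ = 3.4307 eV
KE₂ = E₂ - φ = 3.4307 - 2.44 = 0.9907 eV

Ratio: KE₁/KE₂ = 4.6896/0.9907 = 4.7338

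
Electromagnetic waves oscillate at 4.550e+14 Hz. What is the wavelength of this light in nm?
658.88 nm

Using the wave equation: c = fλ

Solving for wavelength:
λ = c/f = (3×10⁸ m/s) / (4.550e+14 Hz)
λ = 658.88 nm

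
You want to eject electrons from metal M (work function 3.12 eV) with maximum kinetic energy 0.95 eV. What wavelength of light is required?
304.63 nm

From Einstein's equation: KE_max = hc/λ - φ

Rearranging for λ:
hc/λ = KE_max + φ
λ = hc/(KE_max + φ)

Required photon energy:
E_photon = KE_max + φ = 0.95 + 3.12 = 4.07 eV

Required wavelength:
λ = hc/E_photon = (6.626×10⁻³⁴)(3×10⁸) / (4.07 × 1.602×10⁻¹⁹)
λ = 304.63 nm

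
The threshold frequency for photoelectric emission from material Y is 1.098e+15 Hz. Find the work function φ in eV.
4.54 eV

At the threshold frequency, photon energy equals work function:
φ = hf₀

Calculating:
φ = (6.626×10⁻³⁴ J·s)(1.098e+15 Hz)
φ = 4.54 eV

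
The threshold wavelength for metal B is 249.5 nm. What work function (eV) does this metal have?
4.97 eV

At the threshold wavelength, photon energy equals work function:
φ = hc/λ₀

Calculating:
φ = (6.626×10⁻³⁴ J·s)(3×10⁸ m/s) / (249.5×10⁻⁹ m)
φ = 4.97 eV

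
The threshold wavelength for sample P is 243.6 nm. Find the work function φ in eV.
5.09 eV

At the threshold wavelength, photon energy equals work function:
φ = hc/λ₀

Calculating:
φ = (6.626×10⁻³⁴ J·s)(3×10⁸ m/s) / (243.6×10⁻⁹ m)
φ = 5.09 eV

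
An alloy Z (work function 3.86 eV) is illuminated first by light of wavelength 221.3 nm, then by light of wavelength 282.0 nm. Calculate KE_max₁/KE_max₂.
3.2474

Using Einstein's equation: KE_max = hc/λ - φ

For λ₁ = 221.3 nm:
E₁ = hc/λ₁ = 5.6025 eV
KE₁ = E₁ - φ = 5.6025 - 3.86 = 1.7425 eV

For λ₂ = 282.0 nm:
E₂ = hc/λ₂ = 4.3966 eV
KE₂ = E₂ - φ = 4.3966 - 3.86 = 0.5366 eV

Ratio: KE₁/KE₂ = 1.7425/0.5366 = 3.2474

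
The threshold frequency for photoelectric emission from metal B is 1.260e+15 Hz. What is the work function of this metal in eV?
5.21 eV

At the threshold frequency, photon energy equals work function:
φ = hf₀

Calculating:
φ = (6.626×10⁻³⁴ J·s)(1.260e+15 Hz)
φ = 5.21 eV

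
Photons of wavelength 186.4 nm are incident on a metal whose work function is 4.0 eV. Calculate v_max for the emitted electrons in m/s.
9.6577e+05 m/s

First, find the maximum kinetic energy:
E_photon = hc/λ = 6.6515 eV
KE_max = E_photon - φ = 6.6515 - 4.0 = 2.6515 eV

Convert to Joules: KE_max = 2.6515 × 1.602×10⁻¹⁹ J = 4.2482e-19 J

Then use KE = ½mv² to find velocity:
v = √(2·KE/m) = √(2 × 4.2482e-19 J / 9.109e-31 kg)
v = 9.6577e+05 m/s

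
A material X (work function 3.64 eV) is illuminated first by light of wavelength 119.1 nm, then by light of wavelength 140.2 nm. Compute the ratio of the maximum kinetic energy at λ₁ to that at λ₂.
1.3011

Using Einstein's equation: KE_max = hc/λ - φ

For λ₁ = 119.1 nm:
E₁ = hc/λ₁ = 10.4101 eV
KE₁ = E₁ - φ = 10.4101 - 3.64 = 6.7701 eV

For λ₂ = 140.2 nm:
E₂ = hc/λ₂ = 8.8434 eV
KE₂ = E₂ - φ = 8.8434 - 3.64 = 5.2034 eV

Ratio: KE₁/KE₂ = 6.7701/5.2034 = 1.3011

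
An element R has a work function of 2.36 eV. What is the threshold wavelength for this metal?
525.36 nm

The threshold wavelength is when the photon energy equals the work function:
hc/λ₀ = φ

Solving for λ₀:
λ₀ = hc/φ = (6.626×10⁻³⁴ J·s)(3×10⁸ m/s) / (2.36 eV × 1.602×10⁻¹⁹ J/eV)
λ₀ = 525.36 nm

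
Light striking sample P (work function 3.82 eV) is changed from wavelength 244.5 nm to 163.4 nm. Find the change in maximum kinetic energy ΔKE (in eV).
2.5168 eV

Using Einstein's equation: KE_max = hc/λ - φ

For λ₁ = 244.5 nm:
KE₁ = hc/λ₁ - φ = 5.0709 - 3.82 = 1.2509 eV

For λ₂ = 163.4 nm:
KE₂ = hc/λ₂ - φ = 7.5878 - 3.82 = 3.7678 eV

Change in KE:
ΔKE = KE₂ - KE₁ = 3.7678 - 1.2509 = 2.5168 eV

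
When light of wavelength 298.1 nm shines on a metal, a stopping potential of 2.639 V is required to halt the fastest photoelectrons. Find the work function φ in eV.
1.52 eV

The stopping potential gives the maximum kinetic energy: KE_max = eV_s = 2.639 eV

From Einstein's photoelectric equation: KE_max = hc/λ - φ
Rearranging: φ = hc/λ - KE_max

Calculate photon energy:
E_photon = hc/λ = (6.626×10⁻³⁴ J·s)(3×10⁸ m/s) / (298.1×10⁻⁹ m) = 4.1591 eV

Therefore:
φ = 4.1591 - 2.639 = 1.52 eV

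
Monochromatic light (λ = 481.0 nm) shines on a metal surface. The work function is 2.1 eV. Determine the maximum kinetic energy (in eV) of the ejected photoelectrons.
0.4776 eV

Using Einstein's photoelectric equation: KE_max = hf - φ = hc/λ - φ

First, calculate the photon energy:
E_photon = hc/λ = (6.626×10⁻³⁴ J·s)(3×10⁸ m/s) / (481.0×10⁻⁹ m)
E_photon = 2.5776 eV

Then, the maximum kinetic energy:
KE_max = E_photon - φ = 2.5776 eV - 2.1 eV = 0.4776 eV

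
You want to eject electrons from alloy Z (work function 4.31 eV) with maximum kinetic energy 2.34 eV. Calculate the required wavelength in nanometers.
186.44 nm

From Einstein's equation: KE_max = hc/λ - φ

Rearranging for λ:
hc/λ = KE_max + φ
λ = hc/(KE_max + φ)

Required photon energy:
E_photon = KE_max + φ = 2.34 + 4.31 = 6.65 eV

Required wavelength:
λ = hc/E_photon = (6.626×10⁻³⁴)(3×10⁸) / (6.65 × 1.602×10⁻¹⁹)
λ = 186.44 nm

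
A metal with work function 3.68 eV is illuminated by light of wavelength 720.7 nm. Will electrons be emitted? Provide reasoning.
No

For photoemission, the photon energy must exceed the work function.

Photon energy: E = hc/λ = 1.7203 eV
Work function: φ = 3.68 eV

Since E_photon (1.7203 eV) < φ (3.68 eV), photoemission will NOT occur.
The threshold wavelength is λ₀ = hc/φ = 336.9 nm.
Since 720.7 nm > 336.9 nm, the photons lack sufficient energy.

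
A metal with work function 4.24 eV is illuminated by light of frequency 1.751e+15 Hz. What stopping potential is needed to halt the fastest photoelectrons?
3.0016 V

The stopping potential V_s satisfies: eV_s = KE_max

First, find KE_max using Einstein's equation:
E_photon = hf = (6.626×10⁻³⁴ J·s)(1.751e+15 Hz) = 7.2416 eV
KE_max = E_photon - φ = 7.2416 - 4.24 = 3.0016 eV

Since eV_s = KE_max:
V_s = KE_max/e = 3.0016 V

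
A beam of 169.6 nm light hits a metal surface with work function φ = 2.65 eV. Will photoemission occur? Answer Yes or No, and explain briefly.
Yes

For photoemission, the photon energy must exceed the work function.

Photon energy: E = hc/λ = 7.3104 eV
Work function: φ = 2.65 eV

Since E_photon (7.3104 eV) > φ (2.65 eV), photoemission WILL occur.
The threshold wavelength is λ₀ = hc/φ = 467.9 nm.
Since 169.6 nm < 467.9 nm, the light has sufficient energy.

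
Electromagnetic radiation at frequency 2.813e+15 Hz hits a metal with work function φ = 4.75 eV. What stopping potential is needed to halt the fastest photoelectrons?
6.8836 V

The stopping potential V_s satisfies: eV_s = KE_max

First, find KE_max using Einstein's equation:
E_photon = hf = (6.626×10⁻³⁴ J·s)(2.813e+15 Hz) = 11.6336 eV
KE_max = E_photon - φ = 11.6336 - 4.75 = 6.8836 eV

Since eV_s = KE_max:
V_s = KE_max/e = 6.8836 V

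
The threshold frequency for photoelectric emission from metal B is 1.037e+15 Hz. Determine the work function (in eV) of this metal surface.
4.29 eV

At the threshold frequency, photon energy equals work function:
φ = hf₀

Calculating:
φ = (6.626×10⁻³⁴ J·s)(1.037e+15 Hz)
φ = 4.29 eV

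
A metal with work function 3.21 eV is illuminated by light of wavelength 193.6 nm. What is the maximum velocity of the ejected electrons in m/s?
1.0600e+06 m/s

First, find the maximum kinetic energy:
E_photon = hc/λ = 6.4041 eV
KE_max = E_photon - φ = 6.4041 - 3.21 = 3.1941 eV

Convert to Joules: KE_max = 3.1941 × 1.602×10⁻¹⁹ J = 5.1176e-19 J

Then use KE = ½mv² to find velocity:
v = √(2·KE/m) = √(2 × 5.1176e-19 J / 9.109e-31 kg)
v = 1.0600e+06 m/s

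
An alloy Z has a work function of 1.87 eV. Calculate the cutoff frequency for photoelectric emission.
4.5216e+14 Hz

The threshold frequency is when the photon energy equals the work function:
hf₀ = φ

Solving for f₀:
f₀ = φ/h = (1.87 eV × 1.602×10⁻¹⁹ J/eV) / (6.626×10⁻³⁴ J·s)
f₀ = 4.5216e+14 Hz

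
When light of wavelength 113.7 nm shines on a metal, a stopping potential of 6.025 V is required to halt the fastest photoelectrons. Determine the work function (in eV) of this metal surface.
4.88 eV

The stopping potential gives the maximum kinetic energy: KE_max = eV_s = 6.025 eV

From Einstein's photoelectric equation: KE_max = hc/λ - φ
Rearranging: φ = hc/λ - KE_max

Calculate photon energy:
E_photon = hc/λ = (6.626×10⁻³⁴ J·s)(3×10⁸ m/s) / (113.7×10⁻⁹ m) = 10.9045 eV

Therefore:
φ = 10.9045 - 6.025 = 4.88 eV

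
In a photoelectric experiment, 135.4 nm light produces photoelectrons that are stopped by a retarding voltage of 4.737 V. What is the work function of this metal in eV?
4.42 eV

The stopping potential gives the maximum kinetic energy: KE_max = eV_s = 4.737 eV

From Einstein's photoelectric equation: KE_max = hc/λ - φ
Rearranging: φ = hc/λ - KE_max

Calculate photon energy:
E_photon = hc/λ = (6.626×10⁻³⁴ J·s)(3×10⁸ m/s) / (135.4×10⁻⁹ m) = 9.1569 eV

Therefore:
φ = 9.1569 - 4.737 = 4.42 eV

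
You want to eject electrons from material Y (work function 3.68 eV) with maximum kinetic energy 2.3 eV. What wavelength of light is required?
207.33 nm

From Einstein's equation: KE_max = hc/λ - φ

Rearranging for λ:
hc/λ = KE_max + φ
λ = hc/(KE_max + φ)

Required photon energy:
E_photon = KE_max + φ = 2.3 + 3.68 = 5.98 eV

Required wavelength:
λ = hc/E_photon = (6.626×10⁻³⁴)(3×10⁸) / (5.98 × 1.602×10⁻¹⁹)
λ = 207.33 nm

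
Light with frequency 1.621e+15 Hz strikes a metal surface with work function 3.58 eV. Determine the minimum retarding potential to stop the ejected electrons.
3.1239 V

The stopping potential V_s satisfies: eV_s = KE_max

First, find KE_max using Einstein's equation:
E_photon = hf = (6.626×10⁻³⁴ J·s)(1.621e+15 Hz) = 6.7039 eV
KE_max = E_photon - φ = 6.7039 - 3.58 = 3.1239 eV

Since eV_s = KE_max:
V_s = KE_max/e = 3.1239 V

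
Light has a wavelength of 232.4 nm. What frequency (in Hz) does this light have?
1.2900e+15 Hz

Using the wave equation: c = fλ

Solving for frequency:
f = c/λ = (3×10⁸ m/s) / (232.4×10⁻⁹ m)
f = 1.2900e+15 Hz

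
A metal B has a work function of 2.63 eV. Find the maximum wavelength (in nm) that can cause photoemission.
471.42 nm

The threshold wavelength is when the photon energy equals the work function:
hc/λ₀ = φ

Solving for λ₀:
λ₀ = hc/φ = (6.626×10⁻³⁴ J·s)(3×10⁸ m/s) / (2.63 eV × 1.602×10⁻¹⁹ J/eV)
λ₀ = 471.42 nm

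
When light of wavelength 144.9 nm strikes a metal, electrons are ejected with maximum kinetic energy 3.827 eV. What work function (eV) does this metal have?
4.73 eV

From Einstein's photoelectric equation: KE_max = hf - φ = hc/λ - φ

Rearranging for φ:
φ = hc/λ - KE_max

Calculate photon energy:
E_photon = hc/λ = 8.5565 eV

Therefore:
φ = 8.5565 - 3.827 = 4.73 eV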